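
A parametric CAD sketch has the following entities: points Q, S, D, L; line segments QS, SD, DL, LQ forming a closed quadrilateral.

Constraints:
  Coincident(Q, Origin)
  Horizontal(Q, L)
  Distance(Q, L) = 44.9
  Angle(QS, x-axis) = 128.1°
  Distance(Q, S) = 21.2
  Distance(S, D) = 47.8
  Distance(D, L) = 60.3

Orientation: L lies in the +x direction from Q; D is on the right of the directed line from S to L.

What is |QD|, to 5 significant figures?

31.510

Q is at the origin; Q and L share the same y with |QL| = 44.9 and L in +x, so L = (44.9, 0). QS runs at 128.1° with |QS| = 21.2, so S = (-13.081, 16.683). D is determined by |SD| = 47.8 and |DL| = 60.3 together: it lies at the intersection of circle(S, 47.8) and circle(L, 60.3). With |SL| = 60.334, the foot of the radical line on SL is 18.969 from S and the perpendicular offset is √(47.8² − 18.969²) = 43.875. Taking the right-of-SL solution: D = (-6.9842, -30.727).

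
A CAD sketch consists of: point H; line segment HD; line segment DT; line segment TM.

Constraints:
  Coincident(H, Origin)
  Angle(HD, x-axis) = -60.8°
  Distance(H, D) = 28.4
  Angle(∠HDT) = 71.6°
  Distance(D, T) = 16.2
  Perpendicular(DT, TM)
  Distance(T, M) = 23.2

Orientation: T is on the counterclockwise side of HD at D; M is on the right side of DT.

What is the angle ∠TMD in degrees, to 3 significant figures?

34.9°

∠HDT = 71.6°, so DT runs at -60.8° + (180° − 71.6°) = 47.6° from the x-axis; with |DT| = 16.2, T = D + 16.2·(cos 47.6°, sin 47.6°) = (24.8, -12.8). DT is perpendicular to TM; with |TM| = 23.2 on the right of DT, M = T + 23.2·(0.738, -0.674) = (41.9, -28.5). Then cos ∠TMD = MT·MD / (|MT||MD|), giving 34.9°.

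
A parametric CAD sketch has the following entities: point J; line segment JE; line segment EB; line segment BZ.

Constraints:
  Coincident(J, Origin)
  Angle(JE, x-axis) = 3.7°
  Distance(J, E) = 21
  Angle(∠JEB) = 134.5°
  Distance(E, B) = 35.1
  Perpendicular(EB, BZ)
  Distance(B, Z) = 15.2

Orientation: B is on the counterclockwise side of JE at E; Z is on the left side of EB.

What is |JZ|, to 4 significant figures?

49.82

J is at the origin; JE runs at 3.7° with length 21.0, so E = 21.0·(cos 3.7°, sin 3.7°) = (20.96, 1.355). ∠JEB = 134.5°, so EB runs at 3.7° + (180° − 134.5°) = 49.20° from the x-axis; with |EB| = 35.1, B = E + 35.1·(cos 49.20°, sin 49.20°) = (43.89, 27.93). The perpendicularity gives BZ at right angles to EB; with |BZ| = 15.2 on the left of EB, Z = B + 15.2·(-0.7570, 0.6534) = (32.38, 37.86). Then |JZ| = |Z − J| = 49.82.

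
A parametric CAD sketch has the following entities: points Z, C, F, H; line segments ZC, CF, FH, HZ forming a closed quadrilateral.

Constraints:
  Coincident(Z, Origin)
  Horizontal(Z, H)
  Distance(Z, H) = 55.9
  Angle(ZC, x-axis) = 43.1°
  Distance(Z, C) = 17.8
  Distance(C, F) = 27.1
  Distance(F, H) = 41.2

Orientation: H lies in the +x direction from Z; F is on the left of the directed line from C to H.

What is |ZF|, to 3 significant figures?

44.8

Z is at the origin; Z and H share the same y with |ZH| = 55.9 and H in +x, so H = (55.9, 0). ZC runs at 43.1° with |ZC| = 17.8, so C = (13.0, 12.2). F is determined by |CF| = 27.1 and |FH| = 41.2 together: it lies at the intersection of circle(C, 27.1) and circle(H, 41.2). With |CH| = 44.6, the foot of the radical line on CH is 11.5 from C and the perpendicular offset is √(27.1² − 11.5²) = 24.5. Taking the left-of-CH solution: F = (30.8, 32.6).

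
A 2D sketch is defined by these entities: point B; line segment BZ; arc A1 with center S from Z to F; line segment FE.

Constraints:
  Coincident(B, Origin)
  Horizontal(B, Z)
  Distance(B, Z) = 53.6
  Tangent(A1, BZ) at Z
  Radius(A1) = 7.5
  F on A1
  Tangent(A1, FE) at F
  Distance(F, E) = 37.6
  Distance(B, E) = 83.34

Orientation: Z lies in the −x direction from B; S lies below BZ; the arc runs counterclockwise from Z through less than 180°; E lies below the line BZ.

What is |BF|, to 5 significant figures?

60.923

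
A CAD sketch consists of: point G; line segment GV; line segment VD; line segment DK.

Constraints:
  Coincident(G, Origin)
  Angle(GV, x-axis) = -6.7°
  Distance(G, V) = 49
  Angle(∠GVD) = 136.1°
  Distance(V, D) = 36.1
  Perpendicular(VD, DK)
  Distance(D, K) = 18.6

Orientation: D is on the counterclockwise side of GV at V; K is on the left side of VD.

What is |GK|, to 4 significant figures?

73.04

G is at the origin; GV runs at -6.7° with length 49.0, so V = 49.0·(cos -6.7°, sin -6.7°) = (48.67, -5.717). ∠GVD = 136.1°, so VD runs at -6.7° + (180° − 136.1°) = 37.20° from the x-axis; with |VD| = 36.1, D = V + 36.1·(cos 37.20°, sin 37.20°) = (77.42, 16.11). VD is perpendicular to DK; with |DK| = 18.6 on the left of VD, K = D + 18.6·(-0.6046, 0.7965) = (66.17, 30.92). Then |GK| = |K − G| = 73.04.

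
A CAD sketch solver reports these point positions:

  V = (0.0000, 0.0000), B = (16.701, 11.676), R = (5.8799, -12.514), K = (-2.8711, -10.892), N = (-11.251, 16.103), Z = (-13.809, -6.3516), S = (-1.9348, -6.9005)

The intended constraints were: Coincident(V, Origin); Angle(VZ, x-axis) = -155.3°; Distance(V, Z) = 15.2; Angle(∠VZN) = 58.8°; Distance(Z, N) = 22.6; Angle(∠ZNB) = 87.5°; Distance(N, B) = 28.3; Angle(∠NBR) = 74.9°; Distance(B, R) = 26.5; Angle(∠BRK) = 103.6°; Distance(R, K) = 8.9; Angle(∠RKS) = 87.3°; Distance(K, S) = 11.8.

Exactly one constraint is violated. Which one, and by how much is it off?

Distance(K, S) = 11.8 — off by 7.70.

V = (0.00, 0.00) ✓; VZ at -155.3° ✓; |VZ| = 15.20 ✓; ∠VZN = 58.80° ✓; |ZN| = 22.60 ✓; ∠ZNB = 87.50° ✓; |NB| = 28.30 ✓; ∠NBR = 74.90° ✓; |BR| = 26.50 ✓; ∠BRK = 103.6° ✓; |RK| = 8.900 ✓; ∠RKS = 87.30° ✓; |KS| = 4.100 ✗.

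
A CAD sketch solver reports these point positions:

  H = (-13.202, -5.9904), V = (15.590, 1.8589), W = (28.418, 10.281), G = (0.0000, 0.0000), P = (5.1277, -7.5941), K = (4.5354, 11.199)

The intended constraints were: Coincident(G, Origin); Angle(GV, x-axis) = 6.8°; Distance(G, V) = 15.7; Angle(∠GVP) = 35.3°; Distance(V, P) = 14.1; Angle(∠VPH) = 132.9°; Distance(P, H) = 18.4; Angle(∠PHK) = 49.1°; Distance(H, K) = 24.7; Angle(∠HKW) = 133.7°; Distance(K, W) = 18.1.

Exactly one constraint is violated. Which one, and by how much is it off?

Distance(K, W) = 18.1 — off by 5.80.

G = (0.00, 0.00) ✓; GV at 6.800° ✓; |GV| = 15.70 ✓; ∠GVP = 35.30° ✓; |VP| = 14.10 ✓; ∠VPH = 132.9° ✓; |PH| = 18.40 ✓; ∠PHK = 49.10° ✓; |HK| = 24.70 ✓; ∠HKW = 133.7° ✓; |KW| = 23.90 ✗.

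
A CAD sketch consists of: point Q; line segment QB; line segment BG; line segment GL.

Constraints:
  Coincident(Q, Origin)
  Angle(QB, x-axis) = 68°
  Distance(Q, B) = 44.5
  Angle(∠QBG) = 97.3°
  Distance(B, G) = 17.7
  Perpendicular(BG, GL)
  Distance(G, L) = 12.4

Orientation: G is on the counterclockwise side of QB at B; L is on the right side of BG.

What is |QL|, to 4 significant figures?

61.17

Q is at the origin; QB runs at 68.0° with length 44.5, so B = 44.5·(cos 68.0°, sin 68.0°) = (16.67, 41.26). ∠QBG = 97.3°, so BG runs at 68.0° + (180° − 97.3°) = 150.7° from the x-axis; with |BG| = 17.7, G = B + 17.7·(cos 150.7°, sin 150.7°) = (1.234, 49.92). BG ⟂ GL; with |GL| = 12.4 on the right of BG, L = G + 12.4·(0.4894, 0.8721) = (7.303, 60.74). Then |QL| = |L − Q| = 61.17.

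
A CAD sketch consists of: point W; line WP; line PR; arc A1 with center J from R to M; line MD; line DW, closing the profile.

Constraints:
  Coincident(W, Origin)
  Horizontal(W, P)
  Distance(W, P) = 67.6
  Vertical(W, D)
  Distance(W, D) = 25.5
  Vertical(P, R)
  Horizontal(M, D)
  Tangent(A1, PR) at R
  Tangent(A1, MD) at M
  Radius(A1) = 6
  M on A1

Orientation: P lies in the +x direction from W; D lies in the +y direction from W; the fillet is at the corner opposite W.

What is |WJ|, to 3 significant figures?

64.6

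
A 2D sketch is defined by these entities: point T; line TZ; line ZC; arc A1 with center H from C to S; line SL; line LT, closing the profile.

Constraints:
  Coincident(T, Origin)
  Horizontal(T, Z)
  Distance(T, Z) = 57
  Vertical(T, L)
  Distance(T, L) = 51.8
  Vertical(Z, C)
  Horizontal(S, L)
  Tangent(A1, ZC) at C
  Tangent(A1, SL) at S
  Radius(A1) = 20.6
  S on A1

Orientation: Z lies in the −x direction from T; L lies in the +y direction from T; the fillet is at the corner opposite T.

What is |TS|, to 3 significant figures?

63.3

T is at the origin; T and Z share the same y with |TZ| = 57.0 and Z on the −x side, so Z = (-57.0, 0.00). TL is vertical with |TL| = 51.8 and L on the +y side, so L = (0.00, 51.8). The virtual corner opposite T is at (-57.0, 51.8). The tangent condition forces HC to be normal to ZC and since A1 is tangent to SL there, HS ⟂ SL, with radius 20.6, so the center H sits 20.6 in from both sides at H = (-36.4, 31.2). That places the tangent points at C = (-57.0, 31.2) on ZC and S = (-36.4, 51.8) on SL. Then |TS| = |S − T| = 63.3.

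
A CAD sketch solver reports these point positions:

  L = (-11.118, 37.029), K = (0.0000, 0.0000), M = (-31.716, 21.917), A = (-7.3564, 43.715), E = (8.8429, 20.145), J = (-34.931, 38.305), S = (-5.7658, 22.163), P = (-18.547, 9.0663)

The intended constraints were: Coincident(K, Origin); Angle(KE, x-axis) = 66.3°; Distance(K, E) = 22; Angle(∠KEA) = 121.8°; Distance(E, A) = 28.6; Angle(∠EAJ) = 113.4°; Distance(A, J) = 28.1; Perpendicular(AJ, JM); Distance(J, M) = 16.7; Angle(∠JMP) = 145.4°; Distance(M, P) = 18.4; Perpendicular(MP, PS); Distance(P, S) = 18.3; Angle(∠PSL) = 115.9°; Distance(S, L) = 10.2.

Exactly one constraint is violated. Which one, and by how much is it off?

Distance(S, L) = 10.2 — off by 5.60.

K = (0.00, 0.00) ✓; KE at 66.30° ✓; |KE| = 22.00 ✓; ∠KEA = 121.8° ✓; |EA| = 28.60 ✓; ∠EAJ = 113.4° ✓; |AJ| = 28.10 ✓; ∠(AJ, JM) = 90.00° ✓; |JM| = 16.70 ✓; ∠JMP = 145.4° ✓; |MP| = 18.40 ✓; ∠(MP, PS) = 90.00° ✓; |PS| = 18.30 ✓; ∠PSL = 115.9° ✓; |SL| = 15.80 ✗.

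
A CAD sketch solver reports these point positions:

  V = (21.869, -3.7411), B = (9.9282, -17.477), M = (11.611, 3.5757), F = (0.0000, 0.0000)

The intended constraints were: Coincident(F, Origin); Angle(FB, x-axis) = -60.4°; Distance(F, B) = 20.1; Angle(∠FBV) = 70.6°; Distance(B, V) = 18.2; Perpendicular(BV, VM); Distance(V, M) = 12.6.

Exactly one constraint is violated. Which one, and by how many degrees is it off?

Perpendicular(BV, VM) — off by 5.50°.

F = (0.00, 0.00) ✓; FB at -60.40° ✓; |FB| = 20.10 ✓; ∠FBV = 70.60° ✓; |BV| = 18.20 ✓; ∠(BV, VM) = 95.50° ✗; |VM| = 12.60 ✓.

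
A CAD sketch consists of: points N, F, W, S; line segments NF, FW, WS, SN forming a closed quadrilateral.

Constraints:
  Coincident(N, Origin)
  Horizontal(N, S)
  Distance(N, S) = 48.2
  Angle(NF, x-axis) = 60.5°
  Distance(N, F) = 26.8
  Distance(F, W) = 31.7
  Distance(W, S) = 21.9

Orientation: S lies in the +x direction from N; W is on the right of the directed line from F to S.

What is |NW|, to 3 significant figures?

27.4

Checks: |FW| = 31.70 ✓; |WS| = 21.90 ✓.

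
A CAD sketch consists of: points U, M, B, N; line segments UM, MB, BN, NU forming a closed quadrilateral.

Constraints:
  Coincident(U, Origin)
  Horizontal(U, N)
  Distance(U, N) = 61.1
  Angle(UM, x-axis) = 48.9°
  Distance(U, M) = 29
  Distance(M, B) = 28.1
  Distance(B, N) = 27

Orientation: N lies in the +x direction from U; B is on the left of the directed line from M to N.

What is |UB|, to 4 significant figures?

52.50

Checks: |MB| = 28.10 ✓; |BN| = 27.00 ✓.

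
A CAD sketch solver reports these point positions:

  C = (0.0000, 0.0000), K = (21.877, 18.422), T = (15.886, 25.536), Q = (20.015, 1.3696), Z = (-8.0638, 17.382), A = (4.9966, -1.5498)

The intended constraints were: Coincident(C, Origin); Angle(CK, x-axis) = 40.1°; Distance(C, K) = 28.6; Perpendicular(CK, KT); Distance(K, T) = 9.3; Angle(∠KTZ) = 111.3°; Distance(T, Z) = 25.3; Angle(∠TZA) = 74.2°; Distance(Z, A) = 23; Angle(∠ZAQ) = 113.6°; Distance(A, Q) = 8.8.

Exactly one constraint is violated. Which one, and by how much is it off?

Distance(A, Q) = 8.8 — off by 6.50.

C = (0.00, 0.00) ✓; CK at 40.10° ✓; |CK| = 28.60 ✓; ∠(CK, KT) = 90.00° ✓; |KT| = 9.301 ✓; ∠KTZ = 111.3° ✓; |TZ| = 25.30 ✓; ∠TZA = 74.20° ✓; |ZA| = 23.00 ✓; ∠ZAQ = 113.6° ✓; |AQ| = 15.30 ✗.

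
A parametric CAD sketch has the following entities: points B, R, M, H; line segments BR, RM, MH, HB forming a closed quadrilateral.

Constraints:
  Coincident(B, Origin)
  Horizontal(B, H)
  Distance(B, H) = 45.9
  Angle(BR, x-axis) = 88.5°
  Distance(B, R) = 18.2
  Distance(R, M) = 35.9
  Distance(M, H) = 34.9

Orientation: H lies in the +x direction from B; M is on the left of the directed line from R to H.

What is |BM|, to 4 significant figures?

46.63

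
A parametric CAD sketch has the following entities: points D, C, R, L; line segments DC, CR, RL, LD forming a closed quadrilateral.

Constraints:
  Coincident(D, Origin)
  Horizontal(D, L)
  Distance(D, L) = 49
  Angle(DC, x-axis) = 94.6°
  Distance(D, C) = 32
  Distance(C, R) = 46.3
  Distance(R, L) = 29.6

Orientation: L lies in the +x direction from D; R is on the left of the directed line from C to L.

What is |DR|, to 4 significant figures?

52.47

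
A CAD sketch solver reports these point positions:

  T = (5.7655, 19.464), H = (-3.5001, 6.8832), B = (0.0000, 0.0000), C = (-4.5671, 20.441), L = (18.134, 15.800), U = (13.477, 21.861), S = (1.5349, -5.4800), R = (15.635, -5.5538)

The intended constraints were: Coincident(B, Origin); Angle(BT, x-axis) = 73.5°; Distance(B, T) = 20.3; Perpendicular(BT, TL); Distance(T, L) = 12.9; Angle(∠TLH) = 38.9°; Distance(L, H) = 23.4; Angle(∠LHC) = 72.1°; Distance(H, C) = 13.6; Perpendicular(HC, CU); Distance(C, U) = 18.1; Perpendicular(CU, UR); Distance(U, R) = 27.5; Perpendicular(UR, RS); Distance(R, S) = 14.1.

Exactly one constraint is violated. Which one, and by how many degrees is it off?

Perpendicular(UR, RS) — off by 4.80°.

B = (0.00, 0.00) ✓; BT at 73.50° ✓; |BT| = 20.30 ✓; ∠(BT, TL) = 90.00° ✓; |TL| = 12.90 ✓; ∠TLH = 38.90° ✓; |LH| = 23.40 ✓; ∠LHC = 72.10° ✓; |HC| = 13.60 ✓; ∠(HC, CU) = 90.00° ✓; |CU| = 18.10 ✓; ∠(CU, UR) = 90.00° ✓; |UR| = 27.50 ✓; ∠(UR, RS) = 94.80° ✗; |RS| = 14.10 ✓.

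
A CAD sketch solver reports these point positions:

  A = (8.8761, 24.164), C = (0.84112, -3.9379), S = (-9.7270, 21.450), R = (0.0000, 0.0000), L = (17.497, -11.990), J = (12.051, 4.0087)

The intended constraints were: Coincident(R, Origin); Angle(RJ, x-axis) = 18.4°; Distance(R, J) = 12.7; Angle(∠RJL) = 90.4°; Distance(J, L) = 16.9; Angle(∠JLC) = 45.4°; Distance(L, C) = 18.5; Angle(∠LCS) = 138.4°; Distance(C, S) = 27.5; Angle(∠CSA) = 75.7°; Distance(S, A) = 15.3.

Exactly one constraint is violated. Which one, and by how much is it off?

Distance(S, A) = 15.3 — off by 3.50.

R = (0.00, 0.00) ✓; RJ at 18.40° ✓; |RJ| = 12.70 ✓; ∠RJL = 90.40° ✓; |JL| = 16.90 ✓; ∠JLC = 45.40° ✓; |LC| = 18.50 ✓; ∠LCS = 138.4° ✓; |CS| = 27.50 ✓; ∠CSA = 75.70° ✓; |SA| = 18.80 ✗.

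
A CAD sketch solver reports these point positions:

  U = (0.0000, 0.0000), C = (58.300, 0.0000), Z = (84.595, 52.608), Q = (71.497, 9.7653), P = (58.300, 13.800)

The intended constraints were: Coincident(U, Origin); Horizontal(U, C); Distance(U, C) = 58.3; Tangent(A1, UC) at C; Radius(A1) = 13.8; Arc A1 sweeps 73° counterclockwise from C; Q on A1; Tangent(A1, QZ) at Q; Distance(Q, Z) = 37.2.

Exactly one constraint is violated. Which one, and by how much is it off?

Distance(Q, Z) = 37.2 — off by 7.60.

U = (0.00, 0.00) ✓; U.y = 0.00, C.y = 0.00 ✓; |UC| = 58.30 ✓; ∠(PC, CU) = 90.00° ✓; |PC| = 13.80 ✓; bearing(P→Q) − bearing(P→C) = 73.00° ✓; |PQ| = 13.80 ✓; ∠(PQ, QZ) = 90.00° ✓; |QZ| = 44.80 ✗.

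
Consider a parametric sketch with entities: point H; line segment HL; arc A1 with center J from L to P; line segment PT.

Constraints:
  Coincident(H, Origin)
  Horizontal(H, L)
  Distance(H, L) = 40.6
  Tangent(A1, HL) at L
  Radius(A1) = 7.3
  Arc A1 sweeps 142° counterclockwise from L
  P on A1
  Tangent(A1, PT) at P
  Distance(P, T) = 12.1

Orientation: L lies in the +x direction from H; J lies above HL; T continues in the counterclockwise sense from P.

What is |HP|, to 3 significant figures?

46.9

H is at the origin; H and L share the same y with |HL| = 40.6 and L on the +x side, so L = (40.6, 0.00). A1 meets HL tangentially, so JL is at right angles to HL, so J = L + (0, 7.3) = (40.6, 7.30). On A1, L sits at bearing -90° from J; a 142° counterclockwise sweep puts P at bearing 52°, so P = J + 7.3·(cos 52°, sin 52°) = (45.1, 13.1). Then |HP| = |P − H| = 46.9.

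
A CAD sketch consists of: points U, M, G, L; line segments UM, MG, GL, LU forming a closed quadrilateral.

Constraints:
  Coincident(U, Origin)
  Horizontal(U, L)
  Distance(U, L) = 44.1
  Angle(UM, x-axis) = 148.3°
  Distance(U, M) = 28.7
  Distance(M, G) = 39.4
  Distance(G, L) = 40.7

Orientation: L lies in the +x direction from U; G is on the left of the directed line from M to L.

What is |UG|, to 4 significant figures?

29.70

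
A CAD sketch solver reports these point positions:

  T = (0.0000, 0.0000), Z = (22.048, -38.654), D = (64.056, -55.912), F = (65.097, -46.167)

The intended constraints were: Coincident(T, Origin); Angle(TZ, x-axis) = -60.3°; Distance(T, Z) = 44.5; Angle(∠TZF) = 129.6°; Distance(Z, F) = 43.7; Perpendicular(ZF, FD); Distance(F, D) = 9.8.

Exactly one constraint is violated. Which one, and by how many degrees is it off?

Perpendicular(ZF, FD) — off by 3.80°.

T = (0.00, 0.00) ✓; TZ at -60.30° ✓; |TZ| = 44.50 ✓; ∠TZF = 129.6° ✓; |ZF| = 43.70 ✓; ∠(ZF, FD) = 86.20° ✗; |FD| = 9.800 ✓.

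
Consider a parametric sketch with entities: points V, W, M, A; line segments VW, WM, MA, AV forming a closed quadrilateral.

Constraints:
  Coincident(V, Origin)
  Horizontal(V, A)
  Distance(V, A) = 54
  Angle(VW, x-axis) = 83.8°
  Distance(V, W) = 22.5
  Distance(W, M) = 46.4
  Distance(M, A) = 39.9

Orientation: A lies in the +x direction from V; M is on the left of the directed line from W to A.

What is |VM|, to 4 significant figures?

60.13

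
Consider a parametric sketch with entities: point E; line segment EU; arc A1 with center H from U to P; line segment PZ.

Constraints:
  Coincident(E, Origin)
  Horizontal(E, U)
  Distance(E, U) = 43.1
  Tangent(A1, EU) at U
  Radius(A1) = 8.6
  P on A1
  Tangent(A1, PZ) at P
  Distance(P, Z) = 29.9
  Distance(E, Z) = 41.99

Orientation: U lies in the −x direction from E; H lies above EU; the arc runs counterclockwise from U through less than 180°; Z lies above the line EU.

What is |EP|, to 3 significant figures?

35.5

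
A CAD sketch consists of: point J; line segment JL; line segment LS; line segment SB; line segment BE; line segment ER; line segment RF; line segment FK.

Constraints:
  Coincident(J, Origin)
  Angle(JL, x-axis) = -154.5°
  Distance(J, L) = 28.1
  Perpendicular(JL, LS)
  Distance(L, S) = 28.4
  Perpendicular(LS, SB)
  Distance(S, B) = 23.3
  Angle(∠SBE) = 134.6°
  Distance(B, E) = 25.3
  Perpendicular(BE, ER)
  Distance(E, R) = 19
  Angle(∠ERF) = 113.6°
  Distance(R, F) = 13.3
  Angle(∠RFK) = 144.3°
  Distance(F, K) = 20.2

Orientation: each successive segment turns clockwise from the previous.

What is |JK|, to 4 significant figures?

30.44

J is at the origin; JL runs at -154.5° with length 28.1, so L = (-25.36, -12.10). JL is perpendicular to LS, so LS runs at 115.5°; with |LS| = 28.4, S = (-37.59, 13.54). LS is perpendicular to SB, so SB runs at 25.50°; with |SB| = 23.3, B = (-16.56, 23.57). ∠SBE = 134.6° gives BE at -19.90° from the x-axis; with |BE| = 25.3, E = (7.230, 14.96). BE ⟂ ER, so ER runs at -109.9°; with |ER| = 19.0, R = (0.7632, -2.910). ∠ERF = 113.6° gives RF at -176.3° from the x-axis; with |RF| = 13.3, F = (-12.51, -3.768). ∠RFK = 144.3° gives FK at 148.0° from the x-axis; with |FK| = 20.2, K = (-29.64, 6.936). Then |JK| = |K − J| = 30.44.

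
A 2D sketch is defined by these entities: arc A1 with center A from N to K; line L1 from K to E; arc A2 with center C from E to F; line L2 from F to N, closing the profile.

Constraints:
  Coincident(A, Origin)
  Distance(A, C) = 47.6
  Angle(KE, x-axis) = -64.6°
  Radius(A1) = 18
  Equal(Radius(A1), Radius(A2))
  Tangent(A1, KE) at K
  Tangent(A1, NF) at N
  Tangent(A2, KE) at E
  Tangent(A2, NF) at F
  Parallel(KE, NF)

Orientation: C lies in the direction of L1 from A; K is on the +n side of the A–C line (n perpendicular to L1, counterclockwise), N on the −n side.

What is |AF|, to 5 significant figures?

50.890

Tangency of A1 to both parallel lines with radius 18.0 puts K and N at A ± 18.0·n: K = (16.260, 7.7208), N = (-16.260, -7.7208). Equal radii place E and F the same way about C: E = C + 18.0·n = (36.677, -35.278), F = C − 18.0·n = (4.1573, -50.720). Then |AF| = |F − A| = 50.890.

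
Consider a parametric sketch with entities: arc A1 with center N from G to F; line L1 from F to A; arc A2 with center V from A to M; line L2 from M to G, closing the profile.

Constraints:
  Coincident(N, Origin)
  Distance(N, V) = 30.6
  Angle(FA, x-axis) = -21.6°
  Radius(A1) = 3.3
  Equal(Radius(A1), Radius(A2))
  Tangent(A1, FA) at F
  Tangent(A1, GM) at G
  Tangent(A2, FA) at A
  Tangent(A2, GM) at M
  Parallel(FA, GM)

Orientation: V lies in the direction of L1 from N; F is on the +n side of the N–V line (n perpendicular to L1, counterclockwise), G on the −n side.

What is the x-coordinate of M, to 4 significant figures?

27.24

Tangency of A1 to both parallel lines with radius 3.3 puts F and G at N ± 3.3·n: F = (1.215, 3.068), G = (-1.215, -3.068). Equal radii place A and M the same way about V: A = V + 3.3·n = (29.67, -8.196), M = V − 3.3·n = (27.24, -14.33). So M.x = 27.24.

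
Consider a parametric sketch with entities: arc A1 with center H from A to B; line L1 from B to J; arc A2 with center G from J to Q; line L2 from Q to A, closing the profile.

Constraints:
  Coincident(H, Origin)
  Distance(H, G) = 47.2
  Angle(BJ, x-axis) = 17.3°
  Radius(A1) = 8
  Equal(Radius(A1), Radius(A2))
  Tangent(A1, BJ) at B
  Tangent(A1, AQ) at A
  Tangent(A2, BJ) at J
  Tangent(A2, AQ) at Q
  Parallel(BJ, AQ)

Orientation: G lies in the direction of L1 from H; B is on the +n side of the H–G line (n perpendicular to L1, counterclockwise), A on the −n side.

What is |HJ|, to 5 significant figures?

47.873

The slot axis is L1's direction at 17.3°, so u = (cos 17.3°, sin 17.3°) = (0.95476, 0.29737) and n = (−sin 17.3°, cos 17.3°) = (-0.29737, 0.95476). H is at the origin and G lies 47.2 along u from H, so G = 47.2·u = (45.065, 14.036). Tangency of A1 to both parallel lines with radius 8.0 puts B and A at H ± 8.0·n: B = (-2.3790, 7.6381), A = (2.3790, -7.6381). Equal radii place J and Q the same way about G: J = G + 8.0·n = (42.686, 21.674), Q = G − 8.0·n = (47.444, 6.3980). Then |HJ| = |J − H| = 47.873.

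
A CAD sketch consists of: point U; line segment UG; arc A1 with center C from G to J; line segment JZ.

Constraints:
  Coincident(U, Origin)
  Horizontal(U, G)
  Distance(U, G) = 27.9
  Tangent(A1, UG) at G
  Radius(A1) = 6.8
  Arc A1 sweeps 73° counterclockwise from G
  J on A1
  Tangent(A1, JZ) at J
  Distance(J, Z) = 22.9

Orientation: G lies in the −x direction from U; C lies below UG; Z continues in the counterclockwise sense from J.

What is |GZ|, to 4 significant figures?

29.79

U is at the origin; U and G share the same y with |UG| = 27.9 and G on the −x side, so G = (-27.90, 0.000). Since A1 is tangent to UG there, CG ⟂ UG, so C = G + (0, -6.8) = (-27.90, -6.800). On A1, G sits at bearing 90° from C; a 73° counterclockwise sweep puts J at bearing 163°, so J = C + 6.8·(cos 163°, sin 163°) = (-34.40, -4.812). Tangency of A1 to JZ means the radius CJ is perpendicular to JZ, so JZ runs along (−sin 163°, cos 163°); with |JZ| = 22.9, Z = (-41.10, -26.71). Then |GZ| = |Z − G| = 29.79.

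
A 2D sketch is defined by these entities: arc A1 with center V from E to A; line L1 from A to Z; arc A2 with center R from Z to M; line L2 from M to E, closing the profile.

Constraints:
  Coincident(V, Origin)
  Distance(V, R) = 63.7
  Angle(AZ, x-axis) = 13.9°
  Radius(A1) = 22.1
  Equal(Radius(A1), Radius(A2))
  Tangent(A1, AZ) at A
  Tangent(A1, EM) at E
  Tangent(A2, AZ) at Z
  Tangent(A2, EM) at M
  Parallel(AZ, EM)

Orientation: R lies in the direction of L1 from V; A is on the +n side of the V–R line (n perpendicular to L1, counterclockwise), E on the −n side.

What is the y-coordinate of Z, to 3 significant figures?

36.8

The slot axis is L1's direction at 13.9°, so u = (cos 13.9°, sin 13.9°) = (0.971, 0.240) and n = (−sin 13.9°, cos 13.9°) = (-0.240, 0.971). V is at the origin and R lies 63.7 along u from V, so R = 63.7·u = (61.8, 15.3). Tangency of A1 to both parallel lines with radius 22.1 puts A and E at V ± 22.1·n: A = (-5.31, 21.5), E = (5.31, -21.5). Equal radii place Z and M the same way about R: Z = R + 22.1·n = (56.5, 36.8), M = R − 22.1·n = (67.1, -6.15). So Z.y = 36.8.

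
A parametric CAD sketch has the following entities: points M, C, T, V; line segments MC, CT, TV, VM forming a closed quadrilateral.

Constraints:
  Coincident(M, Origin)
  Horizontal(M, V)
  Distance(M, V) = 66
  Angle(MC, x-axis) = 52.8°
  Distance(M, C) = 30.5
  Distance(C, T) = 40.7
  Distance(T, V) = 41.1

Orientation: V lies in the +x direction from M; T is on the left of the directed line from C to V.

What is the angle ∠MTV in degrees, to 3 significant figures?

68.6°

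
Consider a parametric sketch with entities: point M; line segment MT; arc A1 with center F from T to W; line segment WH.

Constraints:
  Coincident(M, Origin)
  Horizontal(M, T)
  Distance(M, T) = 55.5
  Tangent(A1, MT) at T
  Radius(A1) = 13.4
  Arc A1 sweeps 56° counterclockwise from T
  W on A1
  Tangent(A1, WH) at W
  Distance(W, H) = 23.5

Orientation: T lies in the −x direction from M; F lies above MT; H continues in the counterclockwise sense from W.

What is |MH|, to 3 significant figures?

40.3

On A1, T sits at bearing -90° from F; a 56° counterclockwise sweep puts W at bearing -34°, so W = F + 13.4·(cos -34°, sin -34°) = (-44.4, 5.91). A1 meets WH tangentially, so FW is at right angles to WH, so WH runs along (−sin -34°, cos -34°); with |WH| = 23.5, H = (-31.2, 25.4). Then |MH| = |H − M| = 40.3.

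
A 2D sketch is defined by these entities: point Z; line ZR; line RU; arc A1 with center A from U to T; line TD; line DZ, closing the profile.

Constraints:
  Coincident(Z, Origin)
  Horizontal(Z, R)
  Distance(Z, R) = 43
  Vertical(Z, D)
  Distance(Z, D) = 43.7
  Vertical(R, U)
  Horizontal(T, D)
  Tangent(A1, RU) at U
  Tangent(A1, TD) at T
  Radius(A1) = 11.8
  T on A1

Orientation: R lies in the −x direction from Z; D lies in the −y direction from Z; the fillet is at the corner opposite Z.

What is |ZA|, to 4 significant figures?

44.62

Z is at the origin; Z and R share the same y with |ZR| = 43.0 and R on the −x side, so R = (-43.00, 0.000). ZD is vertical with |ZD| = 43.7 and D on the −y side, so D = (0.000, -43.70). The virtual corner opposite Z is at (-43.00, -43.70). Since A1 is tangent to RU there, AU ⟂ RU and tangency of A1 to TD means the radius AT is perpendicular to TD, with radius 11.8, so the center A sits 11.8 in from both sides at A = (-31.20, -31.90). Then |ZA| = |A − Z| = 44.62.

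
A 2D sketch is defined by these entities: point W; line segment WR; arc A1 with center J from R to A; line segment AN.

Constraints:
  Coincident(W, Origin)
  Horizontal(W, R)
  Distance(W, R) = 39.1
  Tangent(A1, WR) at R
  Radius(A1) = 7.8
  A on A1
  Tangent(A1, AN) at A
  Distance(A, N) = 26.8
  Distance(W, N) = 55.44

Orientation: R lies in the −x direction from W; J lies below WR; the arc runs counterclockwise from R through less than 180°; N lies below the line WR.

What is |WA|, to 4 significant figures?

47.67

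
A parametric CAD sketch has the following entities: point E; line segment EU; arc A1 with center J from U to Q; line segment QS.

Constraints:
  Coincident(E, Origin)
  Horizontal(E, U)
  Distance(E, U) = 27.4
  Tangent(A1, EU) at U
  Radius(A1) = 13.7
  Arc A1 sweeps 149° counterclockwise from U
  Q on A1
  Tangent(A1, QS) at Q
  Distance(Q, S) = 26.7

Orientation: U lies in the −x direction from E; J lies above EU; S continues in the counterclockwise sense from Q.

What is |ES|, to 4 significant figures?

58.35

E is at the origin; E and U share the same y with |EU| = 27.4 and U on the −x side, so U = (-27.40, 0.000). Tangency of A1 to EU means the radius JU is perpendicular to EU, so J = U + (0, 13.7) = (-27.40, 13.70). On A1, U sits at bearing -90° from J; a 149° counterclockwise sweep puts Q at bearing 59°, so Q = J + 13.7·(cos 59°, sin 59°) = (-20.34, 25.44). The tangent condition forces JQ to be normal to QS, so QS runs along (−sin 59°, cos 59°); with |QS| = 26.7, S = (-43.23, 39.19). Then |ES| = |S − E| = 58.35.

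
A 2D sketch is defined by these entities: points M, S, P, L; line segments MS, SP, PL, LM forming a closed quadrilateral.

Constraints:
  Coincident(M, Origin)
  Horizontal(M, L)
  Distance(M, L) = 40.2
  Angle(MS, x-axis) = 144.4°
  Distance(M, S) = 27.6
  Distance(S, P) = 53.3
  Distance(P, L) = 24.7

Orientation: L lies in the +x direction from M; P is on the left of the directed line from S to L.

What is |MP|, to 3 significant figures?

38.0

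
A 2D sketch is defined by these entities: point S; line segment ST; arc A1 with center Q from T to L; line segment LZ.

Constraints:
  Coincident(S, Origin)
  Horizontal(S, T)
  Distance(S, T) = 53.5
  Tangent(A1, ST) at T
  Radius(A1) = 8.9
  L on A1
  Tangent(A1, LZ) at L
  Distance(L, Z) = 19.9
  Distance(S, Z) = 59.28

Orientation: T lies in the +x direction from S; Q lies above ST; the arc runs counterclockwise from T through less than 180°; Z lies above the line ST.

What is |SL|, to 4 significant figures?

62.59

Checks: |QL| = 8.900 ✓; ∠(QL, LZ) = 90.00° ✓; |LZ| = 19.90 ✓; |SZ| = 59.28 ✓.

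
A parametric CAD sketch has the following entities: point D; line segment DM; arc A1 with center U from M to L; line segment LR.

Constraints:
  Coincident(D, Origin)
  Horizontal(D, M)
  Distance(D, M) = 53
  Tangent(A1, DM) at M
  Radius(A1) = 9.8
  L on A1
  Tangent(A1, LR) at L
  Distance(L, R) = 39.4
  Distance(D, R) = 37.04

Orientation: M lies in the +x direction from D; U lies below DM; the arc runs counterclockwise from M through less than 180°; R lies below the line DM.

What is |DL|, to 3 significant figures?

46.0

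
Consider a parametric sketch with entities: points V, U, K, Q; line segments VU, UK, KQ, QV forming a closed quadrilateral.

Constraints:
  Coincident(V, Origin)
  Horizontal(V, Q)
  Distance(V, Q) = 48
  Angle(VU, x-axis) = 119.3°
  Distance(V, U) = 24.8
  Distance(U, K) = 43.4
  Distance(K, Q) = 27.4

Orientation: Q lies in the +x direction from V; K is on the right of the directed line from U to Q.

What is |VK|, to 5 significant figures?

22.127

Checks: |UK| = 43.40 ✓; |KQ| = 27.40 ✓.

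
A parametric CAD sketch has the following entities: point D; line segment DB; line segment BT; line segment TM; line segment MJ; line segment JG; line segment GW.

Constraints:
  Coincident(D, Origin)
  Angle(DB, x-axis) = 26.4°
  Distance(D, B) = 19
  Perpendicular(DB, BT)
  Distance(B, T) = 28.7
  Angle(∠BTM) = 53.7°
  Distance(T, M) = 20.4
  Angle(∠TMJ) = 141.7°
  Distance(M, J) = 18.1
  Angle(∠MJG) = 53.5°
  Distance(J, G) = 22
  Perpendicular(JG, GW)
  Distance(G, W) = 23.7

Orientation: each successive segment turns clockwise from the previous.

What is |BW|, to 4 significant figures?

30.63

D is at the origin; DB runs at 26.4° with length 19.0, so B = (17.02, 8.448). The perpendicularity gives BT at right angles to DB, so BT runs at -63.60°; with |BT| = 28.7, T = (29.78, -17.26). ∠BTM = 53.7° gives TM at 170.1° from the x-axis; with |TM| = 20.4, M = (9.683, -13.75). ∠TMJ = 141.7° gives MJ at 131.8° from the x-axis; with |MJ| = 18.1, J = (-2.381, -0.2584). ∠MJG = 53.5° gives JG at 5.300° from the x-axis; with |JG| = 22.0, G = (19.53, 1.774). The perpendicularity gives GW at right angles to JG, so GW runs at -84.70°; with |GW| = 23.7, W = (21.71, -21.82). Then |BW| = |W − B| = 30.63.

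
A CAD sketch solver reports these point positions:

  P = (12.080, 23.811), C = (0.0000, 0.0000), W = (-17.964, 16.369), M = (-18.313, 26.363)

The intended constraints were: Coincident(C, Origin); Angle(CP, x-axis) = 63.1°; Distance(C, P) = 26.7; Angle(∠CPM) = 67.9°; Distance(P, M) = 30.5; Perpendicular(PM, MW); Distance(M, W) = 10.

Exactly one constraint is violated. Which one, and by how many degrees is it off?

Perpendicular(PM, MW) — off by 6.80°.

C = (0.00, 0.00) ✓; CP at 63.10° ✓; |CP| = 26.70 ✓; ∠CPM = 67.90° ✓; |PM| = 30.50 ✓; ∠(PM, MW) = 96.80° ✗; |MW| = 10.00 ✓.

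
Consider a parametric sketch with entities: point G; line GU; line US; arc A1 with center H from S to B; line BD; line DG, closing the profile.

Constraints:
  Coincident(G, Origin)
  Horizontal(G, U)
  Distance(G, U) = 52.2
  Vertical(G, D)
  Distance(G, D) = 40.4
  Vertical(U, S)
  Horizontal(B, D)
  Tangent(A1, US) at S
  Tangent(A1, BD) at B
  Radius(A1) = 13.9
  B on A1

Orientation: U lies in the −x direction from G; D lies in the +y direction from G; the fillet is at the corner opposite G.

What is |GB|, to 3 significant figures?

55.7

G is at the origin; G and U share the same y with |GU| = 52.2 and U on the −x side, so U = (-52.2, 0.00). GD is vertical with |GD| = 40.4 and D on the +y side, so D = (0.00, 40.4). The virtual corner opposite G is at (-52.2, 40.4). A1 meets US tangentially, so HS is at right angles to US and tangency of A1 to BD means the radius HB is perpendicular to BD, with radius 13.9, so the center H sits 13.9 in from both sides at H = (-38.3, 26.5). That places the tangent points at S = (-52.2, 26.5) on US and B = (-38.3, 40.4) on BD. Then |GB| = |B − G| = 55.7.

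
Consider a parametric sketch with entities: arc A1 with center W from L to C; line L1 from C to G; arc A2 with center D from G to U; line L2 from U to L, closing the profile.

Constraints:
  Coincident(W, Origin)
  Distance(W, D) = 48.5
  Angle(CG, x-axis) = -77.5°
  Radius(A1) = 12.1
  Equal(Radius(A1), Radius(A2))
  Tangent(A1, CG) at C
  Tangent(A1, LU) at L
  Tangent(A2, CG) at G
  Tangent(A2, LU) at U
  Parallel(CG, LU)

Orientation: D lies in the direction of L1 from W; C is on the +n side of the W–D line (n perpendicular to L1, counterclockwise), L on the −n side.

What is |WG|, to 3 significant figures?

50.0

The slot axis is L1's direction at -77.5°, so u = (cos -77.5°, sin -77.5°) = (0.216, -0.976) and n = (−sin -77.5°, cos -77.5°) = (0.976, 0.216). W is at the origin and D lies 48.5 along u from W, so D = 48.5·u = (10.5, -47.4). Tangency of A1 to both parallel lines with radius 12.1 puts C and L at W ± 12.1·n: C = (11.8, 2.62), L = (-11.8, -2.62). Equal radii place G and U the same way about D: G = D + 12.1·n = (22.3, -44.7), U = D − 12.1·n = (-1.32, -50.0). Then |WG| = |G − W| = 50.0.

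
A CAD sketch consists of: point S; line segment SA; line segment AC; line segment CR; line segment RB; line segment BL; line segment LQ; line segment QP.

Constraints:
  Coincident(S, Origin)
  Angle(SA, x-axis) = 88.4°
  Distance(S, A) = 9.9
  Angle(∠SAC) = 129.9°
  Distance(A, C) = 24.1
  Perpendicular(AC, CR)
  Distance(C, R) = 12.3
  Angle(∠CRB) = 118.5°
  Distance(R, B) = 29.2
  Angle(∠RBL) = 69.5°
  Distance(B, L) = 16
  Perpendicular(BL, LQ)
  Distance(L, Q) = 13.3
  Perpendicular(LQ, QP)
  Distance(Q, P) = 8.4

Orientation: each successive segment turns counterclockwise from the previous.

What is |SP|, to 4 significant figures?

19.27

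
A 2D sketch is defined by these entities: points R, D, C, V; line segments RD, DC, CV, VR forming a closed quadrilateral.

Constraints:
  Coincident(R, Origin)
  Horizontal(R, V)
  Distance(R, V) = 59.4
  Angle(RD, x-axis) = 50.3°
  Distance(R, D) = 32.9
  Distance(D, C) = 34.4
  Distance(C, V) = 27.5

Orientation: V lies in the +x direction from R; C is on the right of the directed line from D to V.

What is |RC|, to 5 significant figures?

33.546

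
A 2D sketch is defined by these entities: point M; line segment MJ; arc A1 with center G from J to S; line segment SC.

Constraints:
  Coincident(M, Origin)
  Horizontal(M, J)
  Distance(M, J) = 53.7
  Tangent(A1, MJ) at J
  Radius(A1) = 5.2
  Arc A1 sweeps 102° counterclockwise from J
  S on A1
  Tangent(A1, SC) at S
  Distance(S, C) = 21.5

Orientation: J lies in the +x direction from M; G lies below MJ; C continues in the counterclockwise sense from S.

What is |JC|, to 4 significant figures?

27.32

M is at the origin; MJ is horizontal with |MJ| = 53.7 and J on the +x side, so J = (53.70, 0.000). A1 meets MJ tangentially, so GJ is at right angles to MJ, so G = J + (0, -5.2) = (53.70, -5.200). On A1, J sits at bearing 90° from G; a 102° counterclockwise sweep puts S at bearing 192°, so S = G + 5.2·(cos 192°, sin 192°) = (48.61, -6.281). Tangency of A1 to SC means the radius GS is perpendicular to SC, so SC runs along (−sin 192°, cos 192°); with |SC| = 21.5, C = (53.08, -27.31). Then |JC| = |C − J| = 27.32.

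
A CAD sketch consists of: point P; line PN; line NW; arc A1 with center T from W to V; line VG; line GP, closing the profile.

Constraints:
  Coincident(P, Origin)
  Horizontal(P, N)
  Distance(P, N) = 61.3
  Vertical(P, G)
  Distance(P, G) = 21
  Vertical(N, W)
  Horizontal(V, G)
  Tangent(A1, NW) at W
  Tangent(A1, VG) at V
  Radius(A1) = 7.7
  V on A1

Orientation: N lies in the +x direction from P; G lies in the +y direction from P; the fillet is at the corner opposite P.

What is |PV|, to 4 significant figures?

57.57

P is at the origin; P and N share the same y with |PN| = 61.3 and N on the +x side, so N = (61.30, 0.000). P and G share the same x with |PG| = 21.0 and G on the +y side, so G = (0.000, 21.00). The virtual corner opposite P is at (61.30, 21.00). The tangent condition forces TW to be normal to NW and the tangent condition forces TV to be normal to VG, with radius 7.7, so the center T sits 7.7 in from both sides at T = (53.60, 13.30). That places the tangent points at W = (61.30, 13.30) on NW and V = (53.60, 21.00) on VG. Then |PV| = |V − P| = 57.57.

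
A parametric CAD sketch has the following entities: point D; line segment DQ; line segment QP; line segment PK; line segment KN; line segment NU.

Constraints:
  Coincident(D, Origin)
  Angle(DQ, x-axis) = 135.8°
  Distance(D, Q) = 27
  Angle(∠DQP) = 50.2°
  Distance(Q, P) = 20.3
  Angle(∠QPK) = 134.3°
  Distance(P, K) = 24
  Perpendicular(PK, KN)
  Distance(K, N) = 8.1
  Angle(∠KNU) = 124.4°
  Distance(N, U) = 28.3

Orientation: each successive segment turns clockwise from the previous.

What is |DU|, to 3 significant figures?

14.2

D is at the origin; DQ runs at 135.8° with length 27.0, so Q = (-19.4, 18.8). ∠DQP = 50.2° gives QP at 6.00° from the x-axis; with |QP| = 20.3, P = (0.832, 20.9). ∠QPK = 134.3° gives PK at -39.7° from the x-axis; with |PK| = 24.0, K = (19.3, 5.61). PK is perpendicular to KN, so KN runs at -130°; with |KN| = 8.1, N = (14.1, -0.617). ∠KNU = 124.4° gives NU at 175° from the x-axis; with |NU| = 28.3, U = (-14.1, 2.00). Then |DU| = |U − D| = 14.2.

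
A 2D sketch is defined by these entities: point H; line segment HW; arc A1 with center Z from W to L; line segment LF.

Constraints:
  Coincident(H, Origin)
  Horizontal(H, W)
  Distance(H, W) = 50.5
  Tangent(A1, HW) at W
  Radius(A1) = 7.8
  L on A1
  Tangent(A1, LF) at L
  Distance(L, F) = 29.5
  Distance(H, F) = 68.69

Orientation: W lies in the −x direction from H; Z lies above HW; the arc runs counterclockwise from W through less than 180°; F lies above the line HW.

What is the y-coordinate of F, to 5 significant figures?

37.486

H is at the origin; H and W share the same y with |HW| = 50.5 and W on the −x side, so W = (-50.500, 0.0000). The tangent condition forces ZW to be normal to HW, so Z = W + (0, 7.8) = (-50.500, 7.8000). Since ZL ⟂ LF (tangency), |ZF| = √(7.8² + 29.5²) = 30.514 regardless of where L sits on A1. So F lies on both circle(H, 68.69) and circle(Z, 30.514); the above-HW intersection is F = (-57.560, 37.486). L is the foot of the tangent from F: L = (-43.625, 11.484).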